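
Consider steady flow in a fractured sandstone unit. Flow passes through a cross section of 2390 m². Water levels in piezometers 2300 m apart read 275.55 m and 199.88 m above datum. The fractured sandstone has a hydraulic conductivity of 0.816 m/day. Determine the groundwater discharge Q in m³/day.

64.2

Hydraulic gradient i = (275.55 − 199.88) / 2300 = 75.67 / 2300 = 0.03290.
Darcy's law: Q = K · A · i = 0.8160 × 2390 × 0.03290 = 64.16 m³/day.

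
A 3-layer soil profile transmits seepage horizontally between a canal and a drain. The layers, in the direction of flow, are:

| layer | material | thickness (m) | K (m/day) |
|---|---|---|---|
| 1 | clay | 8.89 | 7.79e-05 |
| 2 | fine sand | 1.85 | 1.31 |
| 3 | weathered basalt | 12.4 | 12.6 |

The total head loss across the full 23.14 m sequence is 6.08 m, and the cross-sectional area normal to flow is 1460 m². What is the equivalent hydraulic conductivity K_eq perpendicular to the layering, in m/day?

Flow is perpendicular to layering, so the layers act in series and the equivalent K is the thickness-weighted harmonic mean.
Total thickness L = 8.89 + 1.85 + 12.4 = 23.14 m.
Σ(b_i/K_i) = 8.89/7.79e-05 + 1.85/1.31 + 12.4/12.6 = 1.141e+05 d.
K_eq = L / Σ(b_i/K_i) = 23.14 / 1.141e+05 = 0.0002028 m/day.

0.000203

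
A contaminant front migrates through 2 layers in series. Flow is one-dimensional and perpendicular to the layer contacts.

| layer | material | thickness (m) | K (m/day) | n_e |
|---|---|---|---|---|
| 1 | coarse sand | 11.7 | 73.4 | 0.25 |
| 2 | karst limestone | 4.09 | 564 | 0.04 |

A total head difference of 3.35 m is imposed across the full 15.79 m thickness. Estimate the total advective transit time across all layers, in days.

With flow normal to the layers, continuity requires the same specific discharge q through every layer.
Σ(b_i/K_i) = 11.7/73.4 + 4.09/564 = 0.1667 d.
q = Δh / Σ(b_i/K_i) = 3.35 / 0.1667 = 20.10 m/day.
In each layer the seepage velocity is v_i = q/n_i, so the layer transit time is t_i = b_i·n_i / q:
  layer 1 (coarse sand): t_1 = 11.7 × 0.25 / 20.10 = 0.1455 d
  layer 2 (karst limestone): t_2 = 4.09 × 0.04 / 20.10 = 0.008139 d
Total t = Σ t_i = 0.1536 days.

0.154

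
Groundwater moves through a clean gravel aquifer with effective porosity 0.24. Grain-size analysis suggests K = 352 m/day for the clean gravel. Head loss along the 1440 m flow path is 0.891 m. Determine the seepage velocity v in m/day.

0.908

Hydraulic gradient i = Δh / L = 0.891 / 1440 = 0.0006188.
Darcy flux q = K · i = 352.0 × 0.0006188 = 0.2178 m/day.
Seepage velocity v = q / n_e = 0.2178 / 0.24 = 0.9075 m/day.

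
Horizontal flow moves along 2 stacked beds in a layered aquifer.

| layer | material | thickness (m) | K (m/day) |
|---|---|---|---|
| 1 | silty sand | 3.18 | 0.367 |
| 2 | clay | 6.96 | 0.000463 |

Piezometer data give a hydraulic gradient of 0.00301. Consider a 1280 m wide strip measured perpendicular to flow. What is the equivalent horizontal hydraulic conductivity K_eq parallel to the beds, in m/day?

0.115

Flow is parallel to layering, so each bed carries its own Darcy discharge and the transmissivities add.
Σ(K_i·b_i) = 0.367×3.18 + 0.000463×6.96 = 1.170 m²/day.
Total thickness b = 10.14 m, so K_eq = Σ(K_i·b_i)/b = 0.1154 m/day.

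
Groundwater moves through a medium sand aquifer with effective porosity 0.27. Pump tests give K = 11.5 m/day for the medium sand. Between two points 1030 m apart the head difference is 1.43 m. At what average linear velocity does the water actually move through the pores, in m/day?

0.0591

Hydraulic gradient i = Δh / L = 1.43 / 1030 = 0.001388.
Darcy flux q = K · i = 11.50 × 0.001388 = 0.01597 m/day.
Seepage velocity v = q / n_e = 0.01597 / 0.27 = 0.05913 m/day.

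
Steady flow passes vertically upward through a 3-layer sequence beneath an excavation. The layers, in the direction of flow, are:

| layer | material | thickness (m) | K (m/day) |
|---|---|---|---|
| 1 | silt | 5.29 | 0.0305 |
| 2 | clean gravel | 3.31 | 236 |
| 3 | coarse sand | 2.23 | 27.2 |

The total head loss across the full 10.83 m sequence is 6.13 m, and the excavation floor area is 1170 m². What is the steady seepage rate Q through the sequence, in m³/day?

Flow is perpendicular to layering, so the layers act in series and the equivalent K is the thickness-weighted harmonic mean.
Total thickness L = 5.29 + 3.31 + 2.23 = 10.83 m.
Σ(b_i/K_i) = 5.29/0.0305 + 3.31/236 + 2.23/27.2 = 173.5 d.
K_eq = L / Σ(b_i/K_i) = 10.83 / 173.5 = 0.06241 m/day.
Q = K_eq · A · (Δh/L) = 0.06241 × 1170 × (6.13/10.83) = 41.33 m³/day.

41.3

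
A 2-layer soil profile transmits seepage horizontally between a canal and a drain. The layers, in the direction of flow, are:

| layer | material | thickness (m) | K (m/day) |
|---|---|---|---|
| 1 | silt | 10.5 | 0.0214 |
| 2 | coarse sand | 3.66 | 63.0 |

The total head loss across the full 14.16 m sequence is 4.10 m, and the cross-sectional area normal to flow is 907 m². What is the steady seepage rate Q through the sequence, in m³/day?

Flow is perpendicular to layering, so the layers act in series and the equivalent K is the thickness-weighted harmonic mean.
Total thickness L = 10.5 + 3.66 = 14.16 m.
Σ(b_i/K_i) = 10.5/0.0214 + 3.66/63.0 = 490.7 d.
K_eq = L / Σ(b_i/K_i) = 14.16 / 490.7 = 0.02886 m/day.
Q = K_eq · A · (Δh/L) = 0.02886 × 907 × (4.10/14.16) = 7.578 m³/day.

7.58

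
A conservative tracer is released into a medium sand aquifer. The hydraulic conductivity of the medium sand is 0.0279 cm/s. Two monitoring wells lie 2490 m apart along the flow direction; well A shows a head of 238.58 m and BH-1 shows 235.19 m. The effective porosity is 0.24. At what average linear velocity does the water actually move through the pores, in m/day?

Convert K: 0.0279 cm/s × 864 = 24.11 m/day.
Hydraulic gradient i = (238.58 − 235.19) / 2490 = 3.39 / 2490 = 0.001361.
Darcy flux q = K · i = 24.11 × 0.001361 = 0.03282 m/day.
Seepage velocity v = q / n_e = 0.03282 / 0.24 = 0.1367 m/day.

0.137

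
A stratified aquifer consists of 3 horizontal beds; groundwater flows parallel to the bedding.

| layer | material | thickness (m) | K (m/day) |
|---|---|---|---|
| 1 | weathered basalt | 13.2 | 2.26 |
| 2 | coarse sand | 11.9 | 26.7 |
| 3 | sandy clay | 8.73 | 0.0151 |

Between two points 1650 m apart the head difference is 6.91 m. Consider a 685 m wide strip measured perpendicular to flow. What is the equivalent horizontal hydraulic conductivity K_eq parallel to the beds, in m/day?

10.3

Flow is parallel to layering, so each bed carries its own Darcy discharge and the transmissivities add.
Σ(K_i·b_i) = 2.26×13.2 + 26.7×11.9 + 0.0151×8.73 = 347.7 m²/day.
Total thickness b = 33.83 m, so K_eq = Σ(K_i·b_i)/b = 10.28 m/day.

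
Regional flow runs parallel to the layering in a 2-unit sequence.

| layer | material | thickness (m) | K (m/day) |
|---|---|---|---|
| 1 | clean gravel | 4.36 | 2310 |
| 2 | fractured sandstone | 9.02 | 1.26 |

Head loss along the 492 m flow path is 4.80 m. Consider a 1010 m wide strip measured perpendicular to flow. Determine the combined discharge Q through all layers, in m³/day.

99400

Flow is parallel to layering, so each bed carries its own Darcy discharge and the transmissivities add.
Σ(K_i·b_i) = 2310×4.36 + 1.26×9.02 = 10083 m²/day.
Hydraulic gradient i = Δh / L = 4.80 / 492 = 0.009756.
Q = Σ(K_i·b_i) · W · i = 10083 × 1010 × 0.009756 = 99354 m³/day.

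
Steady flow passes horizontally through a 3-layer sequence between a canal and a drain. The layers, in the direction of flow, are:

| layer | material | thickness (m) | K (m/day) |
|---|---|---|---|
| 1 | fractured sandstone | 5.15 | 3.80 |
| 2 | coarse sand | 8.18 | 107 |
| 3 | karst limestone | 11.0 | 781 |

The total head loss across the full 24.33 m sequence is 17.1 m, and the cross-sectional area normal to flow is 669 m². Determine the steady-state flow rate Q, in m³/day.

7910

Flow is perpendicular to layering, so the layers act in series and the equivalent K is the thickness-weighted harmonic mean.
Total thickness L = 5.15 + 8.18 + 11.0 = 24.33 m.
Σ(b_i/K_i) = 5.15/3.80 + 8.18/107 + 11.0/781 = 1.446 d.
K_eq = L / Σ(b_i/K_i) = 24.33 / 1.446 = 16.83 m/day.
Q = K_eq · A · (Δh/L) = 16.83 × 669 × (17.1/24.33) = 7913 m³/day.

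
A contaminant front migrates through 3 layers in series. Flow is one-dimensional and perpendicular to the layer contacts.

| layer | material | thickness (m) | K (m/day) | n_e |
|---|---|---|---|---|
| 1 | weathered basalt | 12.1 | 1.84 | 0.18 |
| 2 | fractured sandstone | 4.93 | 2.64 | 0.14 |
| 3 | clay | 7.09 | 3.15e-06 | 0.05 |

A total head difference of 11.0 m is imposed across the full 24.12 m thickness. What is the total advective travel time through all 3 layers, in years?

1810

With flow normal to the layers, continuity requires the same specific discharge q through every layer.
Σ(b_i/K_i) = 12.1/1.84 + 4.93/2.64 + 7.09/3.15e-06 = 2.251e+06 d.
q = Δh / Σ(b_i/K_i) = 11.0 / 2.251e+06 = 4.887e-06 m/day.
In each layer the seepage velocity is v_i = q/n_i, so the layer transit time is t_i = b_i·n_i / q:
  layer 1 (weathered basalt): t_1 = 12.1 × 0.18 / 4.887e-06 = 4.457e+05 d
  layer 2 (fractured sandstone): t_2 = 4.93 × 0.14 / 4.887e-06 = 1.412e+05 d
  layer 3 (clay): t_3 = 7.09 × 0.05 / 4.887e-06 = 72537 d
Total t = Σ t_i = 6.594e+05 days = 1805 years.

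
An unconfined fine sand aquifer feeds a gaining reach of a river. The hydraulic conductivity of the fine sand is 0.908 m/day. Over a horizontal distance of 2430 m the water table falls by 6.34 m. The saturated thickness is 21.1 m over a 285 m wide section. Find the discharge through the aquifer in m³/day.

14.2

Cross-sectional area A = 285 × 21.1 = 6014 m².
Hydraulic gradient i = Δh / L = 6.34 / 2430 = 0.002609.
Darcy's law: Q = K · A · i = 0.9080 × 6014 × 0.002609 = 14.25 m³/day.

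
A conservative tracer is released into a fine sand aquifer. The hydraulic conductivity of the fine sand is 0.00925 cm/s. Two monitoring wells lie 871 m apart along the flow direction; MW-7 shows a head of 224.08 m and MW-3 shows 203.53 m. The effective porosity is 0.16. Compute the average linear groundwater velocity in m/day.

1.18

Convert K: 0.00925 cm/s × 864 = 7.992 m/day.
Hydraulic gradient i = (224.08 − 203.53) / 871 = 20.55 / 871 = 0.02359.
Darcy flux q = K · i = 7.992 × 0.02359 = 0.1886 m/day.
Seepage velocity v = q / n_e = 0.1886 / 0.16 = 1.178 m/day.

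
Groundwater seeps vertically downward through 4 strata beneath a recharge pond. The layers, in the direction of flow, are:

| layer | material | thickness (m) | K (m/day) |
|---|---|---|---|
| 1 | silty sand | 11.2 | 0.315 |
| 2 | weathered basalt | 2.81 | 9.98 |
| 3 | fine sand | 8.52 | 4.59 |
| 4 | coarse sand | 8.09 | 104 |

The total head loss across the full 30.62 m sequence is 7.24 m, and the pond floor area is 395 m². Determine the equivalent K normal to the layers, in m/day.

0.811

Flow is perpendicular to layering, so the layers act in series and the equivalent K is the thickness-weighted harmonic mean.
Total thickness L = 11.2 + 2.81 + 8.52 + 8.09 = 30.62 m.
Σ(b_i/K_i) = 11.2/0.315 + 2.81/9.98 + 8.52/4.59 + 8.09/104 = 37.77 d.
K_eq = L / Σ(b_i/K_i) = 30.62 / 37.77 = 0.8107 m/day.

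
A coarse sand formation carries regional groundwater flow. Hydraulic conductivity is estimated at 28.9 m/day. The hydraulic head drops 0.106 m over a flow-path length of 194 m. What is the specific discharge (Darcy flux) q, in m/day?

0.0158

Hydraulic gradient i = Δh / L = 0.106 / 194 = 0.0005464.
Specific discharge q = K · i = 28.90 × 0.0005464 = 0.01579 m/day.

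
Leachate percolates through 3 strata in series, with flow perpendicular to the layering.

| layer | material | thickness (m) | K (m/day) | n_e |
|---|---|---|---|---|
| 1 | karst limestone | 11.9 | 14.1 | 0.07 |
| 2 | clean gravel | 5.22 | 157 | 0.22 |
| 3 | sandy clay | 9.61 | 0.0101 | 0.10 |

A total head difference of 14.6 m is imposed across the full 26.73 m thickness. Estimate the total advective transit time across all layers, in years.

With flow normal to the layers, continuity requires the same specific discharge q through every layer.
Σ(b_i/K_i) = 11.9/14.1 + 5.22/157 + 9.61/0.0101 = 952.4 d.
q = Δh / Σ(b_i/K_i) = 14.6 / 952.4 = 0.01533 m/day.
In each layer the seepage velocity is v_i = q/n_i, so the layer transit time is t_i = b_i·n_i / q:
  layer 1 (karst limestone): t_1 = 11.9 × 0.07 / 0.01533 = 54.34 d
  layer 2 (clean gravel): t_2 = 5.22 × 0.22 / 0.01533 = 74.91 d
  layer 3 (sandy clay): t_3 = 9.61 × 0.10 / 0.01533 = 62.69 d
Total t = Σ t_i = 191.9 days = 0.5255 years.

0.525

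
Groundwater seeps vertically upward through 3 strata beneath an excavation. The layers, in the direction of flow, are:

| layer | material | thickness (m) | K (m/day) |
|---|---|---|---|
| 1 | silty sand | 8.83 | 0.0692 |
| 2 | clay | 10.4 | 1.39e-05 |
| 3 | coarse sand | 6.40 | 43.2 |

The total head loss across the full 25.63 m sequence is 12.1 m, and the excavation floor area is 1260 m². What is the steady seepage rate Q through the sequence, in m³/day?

0.0204

Flow is perpendicular to layering, so the layers act in series and the equivalent K is the thickness-weighted harmonic mean.
Total thickness L = 8.83 + 10.4 + 6.40 = 25.63 m.
Σ(b_i/K_i) = 8.83/0.0692 + 10.4/1.39e-05 + 6.40/43.2 = 7.483e+05 d.
K_eq = L / Σ(b_i/K_i) = 25.63 / 7.483e+05 = 3.425e-05 m/day.
Q = K_eq · A · (Δh/L) = 3.425e-05 × 1260 × (12.1/25.63) = 0.02037 m³/day.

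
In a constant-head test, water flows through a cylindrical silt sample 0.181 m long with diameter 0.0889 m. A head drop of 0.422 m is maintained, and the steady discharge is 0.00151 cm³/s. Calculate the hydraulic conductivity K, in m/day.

Cross-sectional area A = π·(d/2)² = π × (0.0889/2)² = 0.006207 m².
Convert discharge: 0.00151 cm³/s = 1.510e-09 m³/s.
Darcy's law rearranged: K = Q·L / (A·Δh) = 1.510e-09 × 0.181 / (0.006207 × 0.422) = 1.043e-07 m/s = 0.009015 m/day.

0.00901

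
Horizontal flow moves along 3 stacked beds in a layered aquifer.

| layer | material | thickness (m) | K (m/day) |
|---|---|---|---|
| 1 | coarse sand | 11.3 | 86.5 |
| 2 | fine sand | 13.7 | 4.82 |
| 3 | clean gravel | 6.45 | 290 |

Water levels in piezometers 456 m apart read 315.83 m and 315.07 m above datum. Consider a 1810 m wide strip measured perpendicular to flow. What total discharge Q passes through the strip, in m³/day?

8790

Flow is parallel to layering, so each bed carries its own Darcy discharge and the transmissivities add.
Σ(K_i·b_i) = 86.5×11.3 + 4.82×13.7 + 290×6.45 = 2914 m²/day.
Hydraulic gradient i = (315.83 − 315.07) / 456 = 0.76 / 456 = 0.001667.
Q = Σ(K_i·b_i) · W · i = 2914 × 1810 × 0.001667 = 8791 m³/day.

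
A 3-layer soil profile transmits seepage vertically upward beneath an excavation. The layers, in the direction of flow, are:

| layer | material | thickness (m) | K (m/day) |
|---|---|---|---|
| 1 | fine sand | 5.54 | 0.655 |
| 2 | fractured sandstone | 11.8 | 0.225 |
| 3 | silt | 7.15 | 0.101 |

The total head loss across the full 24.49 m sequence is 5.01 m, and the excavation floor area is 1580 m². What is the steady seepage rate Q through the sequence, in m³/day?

Flow is perpendicular to layering, so the layers act in series and the equivalent K is the thickness-weighted harmonic mean.
Total thickness L = 5.54 + 11.8 + 7.15 = 24.49 m.
Σ(b_i/K_i) = 5.54/0.655 + 11.8/0.225 + 7.15/0.101 = 131.7 d.
K_eq = L / Σ(b_i/K_i) = 24.49 / 131.7 = 0.1860 m/day.
Q = K_eq · A · (Δh/L) = 0.1860 × 1580 × (5.01/24.49) = 60.11 m³/day.

60.1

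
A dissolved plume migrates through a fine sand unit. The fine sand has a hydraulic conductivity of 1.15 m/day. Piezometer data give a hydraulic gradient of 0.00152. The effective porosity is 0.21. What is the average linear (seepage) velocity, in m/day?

Hydraulic gradient i = 0.00152.
Darcy flux q = K · i = 1.150 × 0.001520 = 0.001748 m/day.
Seepage velocity v = q / n_e = 0.001748 / 0.21 = 0.008324 m/day.

0.00832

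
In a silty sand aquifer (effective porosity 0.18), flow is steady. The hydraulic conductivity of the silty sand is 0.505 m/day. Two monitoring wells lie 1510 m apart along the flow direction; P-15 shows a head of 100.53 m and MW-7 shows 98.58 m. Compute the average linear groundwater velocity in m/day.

0.00362

Hydraulic gradient i = (100.53 − 98.58) / 1510 = 1.95 / 1510 = 0.001291.
Darcy flux q = K · i = 0.5050 × 0.001291 = 0.0006522 m/day.
Seepage velocity v = q / n_e = 0.0006522 / 0.18 = 0.003623 m/day.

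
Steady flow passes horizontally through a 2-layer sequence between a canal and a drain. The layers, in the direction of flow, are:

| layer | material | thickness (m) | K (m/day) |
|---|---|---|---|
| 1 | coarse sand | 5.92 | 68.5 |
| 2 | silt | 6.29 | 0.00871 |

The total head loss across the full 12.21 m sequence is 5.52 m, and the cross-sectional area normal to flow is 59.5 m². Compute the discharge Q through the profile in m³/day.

0.455

Flow is perpendicular to layering, so the layers act in series and the equivalent K is the thickness-weighted harmonic mean.
Total thickness L = 5.92 + 6.29 = 12.21 m.
Σ(b_i/K_i) = 5.92/68.5 + 6.29/0.00871 = 722.2 d.
K_eq = L / Σ(b_i/K_i) = 12.21 / 722.2 = 0.01691 m/day.
Q = K_eq · A · (Δh/L) = 0.01691 × 59.5 × (5.52/12.21) = 0.4547 m³/day.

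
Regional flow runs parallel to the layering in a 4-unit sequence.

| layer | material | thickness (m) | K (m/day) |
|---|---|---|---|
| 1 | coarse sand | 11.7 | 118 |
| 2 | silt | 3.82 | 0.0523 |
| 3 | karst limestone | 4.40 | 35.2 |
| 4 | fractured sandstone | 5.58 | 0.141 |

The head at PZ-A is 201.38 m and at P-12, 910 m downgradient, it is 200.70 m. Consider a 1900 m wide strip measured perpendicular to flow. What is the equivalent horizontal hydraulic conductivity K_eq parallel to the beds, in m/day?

Flow is parallel to layering, so each bed carries its own Darcy discharge and the transmissivities add.
Σ(K_i·b_i) = 118×11.7 + 0.0523×3.82 + 35.2×4.40 + 0.141×5.58 = 1536 m²/day.
Total thickness b = 25.50 m, so K_eq = Σ(K_i·b_i)/b = 60.25 m/day.

60.3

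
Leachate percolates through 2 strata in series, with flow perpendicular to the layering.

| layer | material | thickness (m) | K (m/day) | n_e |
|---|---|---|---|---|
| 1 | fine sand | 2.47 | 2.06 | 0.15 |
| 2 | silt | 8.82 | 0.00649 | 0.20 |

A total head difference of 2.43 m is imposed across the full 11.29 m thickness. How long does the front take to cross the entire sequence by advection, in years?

3.27

With flow normal to the layers, continuity requires the same specific discharge q through every layer.
Σ(b_i/K_i) = 2.47/2.06 + 8.82/0.00649 = 1360 d.
q = Δh / Σ(b_i/K_i) = 2.43 / 1360 = 0.001786 m/day.
In each layer the seepage velocity is v_i = q/n_i, so the layer transit time is t_i = b_i·n_i / q:
  layer 1 (fine sand): t_1 = 2.47 × 0.15 / 0.001786 = 207.4 d
  layer 2 (silt): t_2 = 8.82 × 0.20 / 0.001786 = 987.4 d
Total t = Σ t_i = 1195 days = 3.271 years.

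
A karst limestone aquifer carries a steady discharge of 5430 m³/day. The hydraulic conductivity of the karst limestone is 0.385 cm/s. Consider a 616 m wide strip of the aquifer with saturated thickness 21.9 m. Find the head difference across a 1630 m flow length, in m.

Convert K: 0.385 cm/s × 864 = 332.6 m/day.
Cross-sectional area A = 616 × 21.9 = 13490 m².
From Q = K·A·i, i = Q / (K·A) = 5430 / (332.6 × 13490) = 0.001210.
Head loss Δh = i · L = 0.001210 × 1630 = 1.972 m.

1.97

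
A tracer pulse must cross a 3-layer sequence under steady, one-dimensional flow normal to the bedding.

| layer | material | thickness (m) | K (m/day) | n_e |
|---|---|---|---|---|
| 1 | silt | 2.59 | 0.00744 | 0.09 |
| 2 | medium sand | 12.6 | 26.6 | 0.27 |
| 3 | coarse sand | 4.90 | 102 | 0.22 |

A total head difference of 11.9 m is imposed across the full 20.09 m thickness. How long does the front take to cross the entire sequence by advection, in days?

With flow normal to the layers, continuity requires the same specific discharge q through every layer.
Σ(b_i/K_i) = 2.59/0.00744 + 12.6/26.6 + 4.90/102 = 348.6 d.
q = Δh / Σ(b_i/K_i) = 11.9 / 348.6 = 0.03413 m/day.
In each layer the seepage velocity is v_i = q/n_i, so the layer transit time is t_i = b_i·n_i / q:
  layer 1 (silt): t_1 = 2.59 × 0.09 / 0.03413 = 6.829 d
  layer 2 (medium sand): t_2 = 12.6 × 0.27 / 0.03413 = 99.67 d
  layer 3 (coarse sand): t_3 = 4.90 × 0.22 / 0.03413 = 31.58 d
Total t = Σ t_i = 138.1 days.

138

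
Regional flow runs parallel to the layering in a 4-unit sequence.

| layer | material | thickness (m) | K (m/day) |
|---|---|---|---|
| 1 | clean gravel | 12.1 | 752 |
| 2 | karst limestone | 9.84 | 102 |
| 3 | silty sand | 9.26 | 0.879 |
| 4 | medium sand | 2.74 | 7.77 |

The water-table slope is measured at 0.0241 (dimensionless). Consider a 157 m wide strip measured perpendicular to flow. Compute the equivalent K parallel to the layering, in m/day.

Flow is parallel to layering, so each bed carries its own Darcy discharge and the transmissivities add.
Σ(K_i·b_i) = 752×12.1 + 102×9.84 + 0.879×9.26 + 7.77×2.74 = 10132 m²/day.
Total thickness b = 33.94 m, so K_eq = Σ(K_i·b_i)/b = 298.5 m/day.

299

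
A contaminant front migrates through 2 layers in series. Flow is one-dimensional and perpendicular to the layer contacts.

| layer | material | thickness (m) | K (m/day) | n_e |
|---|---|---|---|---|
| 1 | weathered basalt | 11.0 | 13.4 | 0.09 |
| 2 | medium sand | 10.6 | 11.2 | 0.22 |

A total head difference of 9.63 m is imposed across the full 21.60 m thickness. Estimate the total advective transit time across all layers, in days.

0.610

With flow normal to the layers, continuity requires the same specific discharge q through every layer.
Σ(b_i/K_i) = 11.0/13.4 + 10.6/11.2 = 1.767 d.
q = Δh / Σ(b_i/K_i) = 9.63 / 1.767 = 5.449 m/day.
In each layer the seepage velocity is v_i = q/n_i, so the layer transit time is t_i = b_i·n_i / q:
  layer 1 (weathered basalt): t_1 = 11.0 × 0.09 / 5.449 = 0.1817 d
  layer 2 (medium sand): t_2 = 10.6 × 0.22 / 5.449 = 0.4280 d
Total t = Σ t_i = 0.6097 days.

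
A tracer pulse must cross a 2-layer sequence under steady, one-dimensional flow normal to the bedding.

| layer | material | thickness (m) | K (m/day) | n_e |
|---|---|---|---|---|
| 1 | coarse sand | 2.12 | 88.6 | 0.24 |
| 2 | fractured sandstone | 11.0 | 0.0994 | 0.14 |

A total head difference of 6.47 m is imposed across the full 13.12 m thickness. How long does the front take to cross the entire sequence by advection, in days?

35.1

With flow normal to the layers, continuity requires the same specific discharge q through every layer.
Σ(b_i/K_i) = 2.12/88.6 + 11.0/0.0994 = 110.7 d.
q = Δh / Σ(b_i/K_i) = 6.47 / 110.7 = 0.05845 m/day.
In each layer the seepage velocity is v_i = q/n_i, so the layer transit time is t_i = b_i·n_i / q:
  layer 1 (coarse sand): t_1 = 2.12 × 0.24 / 0.05845 = 8.704 d
  layer 2 (fractured sandstone): t_2 = 11.0 × 0.14 / 0.05845 = 26.35 d
Total t = Σ t_i = 35.05 days.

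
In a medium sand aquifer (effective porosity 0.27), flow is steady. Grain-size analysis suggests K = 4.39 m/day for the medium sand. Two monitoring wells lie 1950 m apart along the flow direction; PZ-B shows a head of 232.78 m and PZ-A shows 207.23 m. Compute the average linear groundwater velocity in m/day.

Hydraulic gradient i = (232.78 − 207.23) / 1950 = 25.55 / 1950 = 0.01310.
Darcy flux q = K · i = 4.390 × 0.01310 = 0.05752 m/day.
Seepage velocity v = q / n_e = 0.05752 / 0.27 = 0.2130 m/day.

0.213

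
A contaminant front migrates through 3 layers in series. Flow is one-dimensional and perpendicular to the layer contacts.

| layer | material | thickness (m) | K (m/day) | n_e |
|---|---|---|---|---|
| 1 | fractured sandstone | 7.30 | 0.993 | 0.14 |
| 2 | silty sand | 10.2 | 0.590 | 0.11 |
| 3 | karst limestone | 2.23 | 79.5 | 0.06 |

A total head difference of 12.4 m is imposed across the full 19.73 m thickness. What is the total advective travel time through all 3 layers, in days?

4.53

With flow normal to the layers, continuity requires the same specific discharge q through every layer.
Σ(b_i/K_i) = 7.30/0.993 + 10.2/0.590 + 2.23/79.5 = 24.67 d.
q = Δh / Σ(b_i/K_i) = 12.4 / 24.67 = 0.5027 m/day.
In each layer the seepage velocity is v_i = q/n_i, so the layer transit time is t_i = b_i·n_i / q:
  layer 1 (fractured sandstone): t_1 = 7.30 × 0.14 / 0.5027 = 2.033 d
  layer 2 (silty sand): t_2 = 10.2 × 0.11 / 0.5027 = 2.232 d
  layer 3 (karst limestone): t_3 = 2.23 × 0.06 / 0.5027 = 0.2662 d
Total t = Σ t_i = 4.531 days.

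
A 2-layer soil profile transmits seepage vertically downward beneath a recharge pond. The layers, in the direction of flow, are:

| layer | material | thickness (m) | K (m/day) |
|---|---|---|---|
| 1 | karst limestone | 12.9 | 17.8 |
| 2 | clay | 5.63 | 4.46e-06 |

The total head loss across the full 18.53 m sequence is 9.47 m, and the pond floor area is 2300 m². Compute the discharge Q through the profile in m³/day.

0.0173

Flow is perpendicular to layering, so the layers act in series and the equivalent K is the thickness-weighted harmonic mean.
Total thickness L = 12.9 + 5.63 = 18.53 m.
Σ(b_i/K_i) = 12.9/17.8 + 5.63/4.46e-06 = 1.262e+06 d.
K_eq = L / Σ(b_i/K_i) = 18.53 / 1.262e+06 = 1.468e-05 m/day.
Q = K_eq · A · (Δh/L) = 1.468e-05 × 2300 × (9.47/18.53) = 0.01725 m³/day.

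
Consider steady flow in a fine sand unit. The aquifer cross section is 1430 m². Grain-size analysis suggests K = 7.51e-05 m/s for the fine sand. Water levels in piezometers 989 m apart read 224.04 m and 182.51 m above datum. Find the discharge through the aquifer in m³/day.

Convert K: 7.51e-05 m/s × 86400 = 6.489 m/day.
Hydraulic gradient i = (224.04 − 182.51) / 989 = 41.53 / 989 = 0.04199.
Darcy's law: Q = K · A · i = 6.489 × 1430 × 0.04199 = 389.6 m³/day.

390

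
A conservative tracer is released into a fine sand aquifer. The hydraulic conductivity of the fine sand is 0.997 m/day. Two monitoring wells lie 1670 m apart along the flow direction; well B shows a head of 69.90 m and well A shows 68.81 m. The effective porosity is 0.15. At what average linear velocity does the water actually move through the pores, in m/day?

0.00434

Hydraulic gradient i = (69.90 − 68.81) / 1670 = 1.09 / 1670 = 0.0006527.
Darcy flux q = K · i = 0.9970 × 0.0006527 = 0.0006507 m/day.
Seepage velocity v = q / n_e = 0.0006507 / 0.15 = 0.004338 m/day.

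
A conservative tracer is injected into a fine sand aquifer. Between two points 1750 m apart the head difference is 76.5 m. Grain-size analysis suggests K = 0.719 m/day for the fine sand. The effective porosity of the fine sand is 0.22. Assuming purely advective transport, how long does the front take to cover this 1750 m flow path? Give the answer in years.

33.5

Hydraulic gradient i = Δh / L = 76.5 / 1750 = 0.04371.
Darcy flux q = K · i = 0.7190 × 0.04371 = 0.03143 m/day.
Seepage velocity v = q / n_e = 0.03143 / 0.22 = 0.1429 m/day.
Travel time t = L / v = 1750 / 0.1429 = 12249 days = 33.54 years.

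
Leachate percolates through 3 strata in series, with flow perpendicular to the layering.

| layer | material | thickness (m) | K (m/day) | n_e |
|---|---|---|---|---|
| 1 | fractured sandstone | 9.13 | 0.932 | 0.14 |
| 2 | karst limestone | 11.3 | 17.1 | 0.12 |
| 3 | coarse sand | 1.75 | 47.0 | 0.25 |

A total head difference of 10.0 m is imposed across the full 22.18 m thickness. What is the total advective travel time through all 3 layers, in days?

3.22

With flow normal to the layers, continuity requires the same specific discharge q through every layer.
Σ(b_i/K_i) = 9.13/0.932 + 11.3/17.1 + 1.75/47.0 = 10.49 d.
q = Δh / Σ(b_i/K_i) = 10.0 / 10.49 = 0.9529 m/day.
In each layer the seepage velocity is v_i = q/n_i, so the layer transit time is t_i = b_i·n_i / q:
  layer 1 (fractured sandstone): t_1 = 9.13 × 0.14 / 0.9529 = 1.341 d
  layer 2 (karst limestone): t_2 = 11.3 × 0.12 / 0.9529 = 1.423 d
  layer 3 (coarse sand): t_3 = 1.75 × 0.25 / 0.9529 = 0.4591 d
Total t = Σ t_i = 3.224 days.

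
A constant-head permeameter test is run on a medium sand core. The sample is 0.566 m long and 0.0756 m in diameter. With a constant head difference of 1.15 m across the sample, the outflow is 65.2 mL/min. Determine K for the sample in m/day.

Cross-sectional area A = π·(d/2)² = π × (0.0756/2)² = 0.004489 m².
Convert discharge: 65.2 mL/min = 1.087e-06 m³/s.
Darcy's law rearranged: K = Q·L / (A·Δh) = 1.087e-06 × 0.566 / (0.004489 × 1.15) = 0.0001191 m/s = 10.29 m/day.

10.3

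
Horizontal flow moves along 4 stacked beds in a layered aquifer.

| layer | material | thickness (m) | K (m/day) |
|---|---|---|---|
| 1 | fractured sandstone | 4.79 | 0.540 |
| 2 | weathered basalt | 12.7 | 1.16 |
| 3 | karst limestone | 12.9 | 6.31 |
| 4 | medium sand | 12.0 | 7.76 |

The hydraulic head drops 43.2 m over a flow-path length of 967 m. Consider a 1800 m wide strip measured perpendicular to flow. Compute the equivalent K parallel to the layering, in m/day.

4.53

Flow is parallel to layering, so each bed carries its own Darcy discharge and the transmissivities add.
Σ(K_i·b_i) = 0.540×4.79 + 1.16×12.7 + 6.31×12.9 + 7.76×12.0 = 191.8 m²/day.
Total thickness b = 42.39 m, so K_eq = Σ(K_i·b_i)/b = 4.526 m/day.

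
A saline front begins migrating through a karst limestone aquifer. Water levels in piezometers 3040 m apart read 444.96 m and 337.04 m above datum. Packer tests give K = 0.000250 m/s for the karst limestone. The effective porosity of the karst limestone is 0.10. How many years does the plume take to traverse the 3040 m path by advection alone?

Convert K: 0.000250 m/s × 86400 = 21.60 m/day.
Hydraulic gradient i = (444.96 − 337.04) / 3040 = 107.92 / 3040 = 0.03550.
Darcy flux q = K · i = 21.60 × 0.03550 = 0.7668 m/day.
Seepage velocity v = q / n_e = 0.7668 / 0.10 = 7.668 m/day.
Travel time t = L / v = 3040 / 7.668 = 396.5 days = 1.085 years.

1.09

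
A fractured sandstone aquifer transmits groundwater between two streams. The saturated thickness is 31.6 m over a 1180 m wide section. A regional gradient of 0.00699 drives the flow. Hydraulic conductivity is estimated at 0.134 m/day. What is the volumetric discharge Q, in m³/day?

34.9

Cross-sectional area A = 1180 × 31.6 = 37288 m².
Hydraulic gradient i = 0.00699.
Darcy's law: Q = K · A · i = 0.1340 × 37288 × 0.006990 = 34.93 m³/day.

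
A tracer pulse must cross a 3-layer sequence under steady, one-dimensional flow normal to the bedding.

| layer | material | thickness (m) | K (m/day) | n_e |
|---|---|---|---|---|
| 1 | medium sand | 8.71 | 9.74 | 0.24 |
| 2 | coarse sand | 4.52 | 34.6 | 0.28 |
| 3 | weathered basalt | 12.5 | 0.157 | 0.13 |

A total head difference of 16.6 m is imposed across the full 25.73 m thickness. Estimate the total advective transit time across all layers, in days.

24.2

With flow normal to the layers, continuity requires the same specific discharge q through every layer.
Σ(b_i/K_i) = 8.71/9.74 + 4.52/34.6 + 12.5/0.157 = 80.64 d.
q = Δh / Σ(b_i/K_i) = 16.6 / 80.64 = 0.2058 m/day.
In each layer the seepage velocity is v_i = q/n_i, so the layer transit time is t_i = b_i·n_i / q:
  layer 1 (medium sand): t_1 = 8.71 × 0.24 / 0.2058 = 10.16 d
  layer 2 (coarse sand): t_2 = 4.52 × 0.28 / 0.2058 = 6.148 d
  layer 3 (weathered basalt): t_3 = 12.5 × 0.13 / 0.2058 = 7.894 d
Total t = Σ t_i = 24.20 days.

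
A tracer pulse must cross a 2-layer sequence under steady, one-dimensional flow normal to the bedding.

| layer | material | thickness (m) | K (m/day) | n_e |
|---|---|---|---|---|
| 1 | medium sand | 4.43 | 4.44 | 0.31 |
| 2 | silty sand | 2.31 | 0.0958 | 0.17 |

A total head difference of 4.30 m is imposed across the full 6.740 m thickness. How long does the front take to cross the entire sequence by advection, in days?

With flow normal to the layers, continuity requires the same specific discharge q through every layer.
Σ(b_i/K_i) = 4.43/4.44 + 2.31/0.0958 = 25.11 d.
q = Δh / Σ(b_i/K_i) = 4.30 / 25.11 = 0.1712 m/day.
In each layer the seepage velocity is v_i = q/n_i, so the layer transit time is t_i = b_i·n_i / q:
  layer 1 (medium sand): t_1 = 4.43 × 0.31 / 0.1712 = 8.020 d
  layer 2 (silty sand): t_2 = 2.31 × 0.17 / 0.1712 = 2.293 d
Total t = Σ t_i = 10.31 days.

10.3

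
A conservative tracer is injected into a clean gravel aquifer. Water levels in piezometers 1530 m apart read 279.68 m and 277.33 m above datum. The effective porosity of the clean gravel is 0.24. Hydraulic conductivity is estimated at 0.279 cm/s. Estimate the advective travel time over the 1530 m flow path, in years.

2.72

Convert K: 0.279 cm/s × 864 = 241.1 m/day.
Hydraulic gradient i = (279.68 − 277.33) / 1530 = 2.35 / 1530 = 0.001536.
Darcy flux q = K · i = 241.1 × 0.001536 = 0.3702 m/day.
Seepage velocity v = q / n_e = 0.3702 / 0.24 = 1.543 m/day.
Travel time t = L / v = 1530 / 1.543 = 991.8 days = 2.715 years.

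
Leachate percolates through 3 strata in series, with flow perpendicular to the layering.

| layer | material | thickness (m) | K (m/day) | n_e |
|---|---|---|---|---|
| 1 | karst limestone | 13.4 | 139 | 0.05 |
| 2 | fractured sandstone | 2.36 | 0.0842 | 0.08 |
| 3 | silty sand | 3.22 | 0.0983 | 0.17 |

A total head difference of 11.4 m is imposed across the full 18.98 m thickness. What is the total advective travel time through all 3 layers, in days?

7.51

With flow normal to the layers, continuity requires the same specific discharge q through every layer.
Σ(b_i/K_i) = 13.4/139 + 2.36/0.0842 + 3.22/0.0983 = 60.88 d.
q = Δh / Σ(b_i/K_i) = 11.4 / 60.88 = 0.1872 m/day.
In each layer the seepage velocity is v_i = q/n_i, so the layer transit time is t_i = b_i·n_i / q:
  layer 1 (karst limestone): t_1 = 13.4 × 0.05 / 0.1872 = 3.578 d
  layer 2 (fractured sandstone): t_2 = 2.36 × 0.08 / 0.1872 = 1.008 d
  layer 3 (silty sand): t_3 = 3.22 × 0.17 / 0.1872 = 2.923 d
Total t = Σ t_i = 7.510 days.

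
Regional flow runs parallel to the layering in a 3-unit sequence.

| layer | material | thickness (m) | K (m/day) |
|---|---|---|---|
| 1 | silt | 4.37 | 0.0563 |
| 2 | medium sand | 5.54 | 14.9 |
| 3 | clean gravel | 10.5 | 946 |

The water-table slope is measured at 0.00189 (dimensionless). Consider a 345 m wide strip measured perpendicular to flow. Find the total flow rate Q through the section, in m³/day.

6530

Flow is parallel to layering, so each bed carries its own Darcy discharge and the transmissivities add.
Σ(K_i·b_i) = 0.0563×4.37 + 14.9×5.54 + 946×10.5 = 10016 m²/day.
Hydraulic gradient i = 0.00189.
Q = Σ(K_i·b_i) · W · i = 10016 × 345 × 0.001890 = 6531 m³/day.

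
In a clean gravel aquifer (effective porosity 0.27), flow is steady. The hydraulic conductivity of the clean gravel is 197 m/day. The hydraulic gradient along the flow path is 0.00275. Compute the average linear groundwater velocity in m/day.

2.01

Hydraulic gradient i = 0.00275.
Darcy flux q = K · i = 197.0 × 0.002750 = 0.5417 m/day.
Seepage velocity v = q / n_e = 0.5417 / 0.27 = 2.006 m/day.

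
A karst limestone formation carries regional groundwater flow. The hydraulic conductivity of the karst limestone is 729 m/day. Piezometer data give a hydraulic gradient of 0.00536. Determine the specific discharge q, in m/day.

Hydraulic gradient i = 0.00536.
Specific discharge q = K · i = 729.0 × 0.005360 = 3.907 m/day.

3.91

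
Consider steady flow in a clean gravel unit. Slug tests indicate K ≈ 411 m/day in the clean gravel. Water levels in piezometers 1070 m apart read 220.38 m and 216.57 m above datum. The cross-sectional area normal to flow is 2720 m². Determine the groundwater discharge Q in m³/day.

3980

Hydraulic gradient i = (220.38 − 216.57) / 1070 = 3.81 / 1070 = 0.003561.
Darcy's law: Q = K · A · i = 411.0 × 2720 × 0.003561 = 3981 m³/day.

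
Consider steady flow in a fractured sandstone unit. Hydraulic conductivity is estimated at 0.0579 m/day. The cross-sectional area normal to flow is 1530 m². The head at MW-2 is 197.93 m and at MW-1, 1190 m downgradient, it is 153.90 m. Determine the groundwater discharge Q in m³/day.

3.28

Hydraulic gradient i = (197.93 − 153.90) / 1190 = 44.03 / 1190 = 0.03700.
Darcy's law: Q = K · A · i = 0.05790 × 1530 × 0.03700 = 3.278 m³/day.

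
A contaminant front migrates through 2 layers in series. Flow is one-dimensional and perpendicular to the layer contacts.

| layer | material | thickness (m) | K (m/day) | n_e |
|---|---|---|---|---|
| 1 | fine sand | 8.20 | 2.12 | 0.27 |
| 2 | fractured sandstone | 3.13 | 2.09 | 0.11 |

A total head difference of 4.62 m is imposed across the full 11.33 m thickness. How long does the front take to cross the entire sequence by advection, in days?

2.97

With flow normal to the layers, continuity requires the same specific discharge q through every layer.
Σ(b_i/K_i) = 8.20/2.12 + 3.13/2.09 = 5.366 d.
q = Δh / Σ(b_i/K_i) = 4.62 / 5.366 = 0.8611 m/day.
In each layer the seepage velocity is v_i = q/n_i, so the layer transit time is t_i = b_i·n_i / q:
  layer 1 (fine sand): t_1 = 8.20 × 0.27 / 0.8611 = 2.571 d
  layer 2 (fractured sandstone): t_2 = 3.13 × 0.11 / 0.8611 = 0.3999 d
Total t = Σ t_i = 2.971 days.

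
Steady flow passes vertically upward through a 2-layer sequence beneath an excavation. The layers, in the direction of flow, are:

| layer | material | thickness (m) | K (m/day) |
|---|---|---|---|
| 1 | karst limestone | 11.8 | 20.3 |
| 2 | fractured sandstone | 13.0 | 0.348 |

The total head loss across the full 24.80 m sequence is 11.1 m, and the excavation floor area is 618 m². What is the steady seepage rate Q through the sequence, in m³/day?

Flow is perpendicular to layering, so the layers act in series and the equivalent K is the thickness-weighted harmonic mean.
Total thickness L = 11.8 + 13.0 = 24.80 m.
Σ(b_i/K_i) = 11.8/20.3 + 13.0/0.348 = 37.94 d.
K_eq = L / Σ(b_i/K_i) = 24.80 / 37.94 = 0.6537 m/day.
Q = K_eq · A · (Δh/L) = 0.6537 × 618 × (11.1/24.80) = 180.8 m³/day.

181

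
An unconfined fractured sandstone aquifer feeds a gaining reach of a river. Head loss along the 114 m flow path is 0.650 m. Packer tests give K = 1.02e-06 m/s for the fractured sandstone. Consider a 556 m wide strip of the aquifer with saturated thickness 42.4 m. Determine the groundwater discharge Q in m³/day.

Convert K: 1.02e-06 m/s × 86400 = 0.08813 m/day.
Cross-sectional area A = 556 × 42.4 = 23574 m².
Hydraulic gradient i = Δh / L = 0.650 / 114 = 0.005702.
Darcy's law: Q = K · A · i = 0.08813 × 23574 × 0.005702 = 11.85 m³/day.

11.8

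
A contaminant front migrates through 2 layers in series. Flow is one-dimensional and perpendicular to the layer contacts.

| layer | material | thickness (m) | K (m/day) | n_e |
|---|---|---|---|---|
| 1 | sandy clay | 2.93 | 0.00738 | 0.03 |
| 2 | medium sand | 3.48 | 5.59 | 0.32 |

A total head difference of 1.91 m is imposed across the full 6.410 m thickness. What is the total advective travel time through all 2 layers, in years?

0.685

With flow normal to the layers, continuity requires the same specific discharge q through every layer.
Σ(b_i/K_i) = 2.93/0.00738 + 3.48/5.59 = 397.6 d.
q = Δh / Σ(b_i/K_i) = 1.91 / 397.6 = 0.004803 m/day.
In each layer the seepage velocity is v_i = q/n_i, so the layer transit time is t_i = b_i·n_i / q:
  layer 1 (sandy clay): t_1 = 2.93 × 0.03 / 0.004803 = 18.30 d
  layer 2 (medium sand): t_2 = 3.48 × 0.32 / 0.004803 = 231.8 d
Total t = Σ t_i = 250.1 days = 0.6848 years.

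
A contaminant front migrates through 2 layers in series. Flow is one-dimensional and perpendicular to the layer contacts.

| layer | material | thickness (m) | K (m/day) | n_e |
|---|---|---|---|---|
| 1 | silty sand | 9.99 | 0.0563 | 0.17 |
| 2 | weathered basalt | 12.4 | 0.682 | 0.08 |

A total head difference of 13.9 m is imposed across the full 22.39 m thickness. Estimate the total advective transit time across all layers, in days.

With flow normal to the layers, continuity requires the same specific discharge q through every layer.
Σ(b_i/K_i) = 9.99/0.0563 + 12.4/0.682 = 195.6 d.
q = Δh / Σ(b_i/K_i) = 13.9 / 195.6 = 0.07105 m/day.
In each layer the seepage velocity is v_i = q/n_i, so the layer transit time is t_i = b_i·n_i / q:
  layer 1 (silty sand): t_1 = 9.99 × 0.17 / 0.07105 = 23.90 d
  layer 2 (weathered basalt): t_2 = 12.4 × 0.08 / 0.07105 = 13.96 d
Total t = Σ t_i = 37.86 days.

37.9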